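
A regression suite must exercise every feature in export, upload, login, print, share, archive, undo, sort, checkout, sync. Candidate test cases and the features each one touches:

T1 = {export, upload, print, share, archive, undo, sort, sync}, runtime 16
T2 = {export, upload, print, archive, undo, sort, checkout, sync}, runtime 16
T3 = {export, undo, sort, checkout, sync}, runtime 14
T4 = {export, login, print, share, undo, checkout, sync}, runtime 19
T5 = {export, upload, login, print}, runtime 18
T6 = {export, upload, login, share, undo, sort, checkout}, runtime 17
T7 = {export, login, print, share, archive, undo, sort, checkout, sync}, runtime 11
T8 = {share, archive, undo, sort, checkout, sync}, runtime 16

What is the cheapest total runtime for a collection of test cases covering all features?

T1, T7 cover every feature at runtime 16 + 11 = 27.
Any cover uses at least 2 test cases; among all covering selections none totals below 27.

27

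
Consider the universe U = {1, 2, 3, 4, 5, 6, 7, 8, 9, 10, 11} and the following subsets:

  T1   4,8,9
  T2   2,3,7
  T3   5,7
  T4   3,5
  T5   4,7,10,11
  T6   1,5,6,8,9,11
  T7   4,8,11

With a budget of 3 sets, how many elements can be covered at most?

Choosing T2, T5, T6 covers {1, 2, 3, 4, 5, 6, 7, 8, 9, 10, 11} — 11 elements.
That is all 11 elements.

11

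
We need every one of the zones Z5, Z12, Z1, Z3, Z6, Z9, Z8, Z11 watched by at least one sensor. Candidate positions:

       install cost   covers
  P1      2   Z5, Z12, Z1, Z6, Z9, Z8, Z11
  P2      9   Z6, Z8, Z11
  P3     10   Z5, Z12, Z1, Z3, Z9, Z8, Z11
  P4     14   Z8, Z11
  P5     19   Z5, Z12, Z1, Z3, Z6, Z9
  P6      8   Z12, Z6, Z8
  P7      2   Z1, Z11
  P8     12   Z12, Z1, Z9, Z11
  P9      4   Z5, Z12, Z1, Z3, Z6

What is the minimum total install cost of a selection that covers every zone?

6

P1, P9 cover every zone at install cost 2 + 4 = 6.
Any cover uses at least 2 sensor positions; among all covering selections none totals below 6.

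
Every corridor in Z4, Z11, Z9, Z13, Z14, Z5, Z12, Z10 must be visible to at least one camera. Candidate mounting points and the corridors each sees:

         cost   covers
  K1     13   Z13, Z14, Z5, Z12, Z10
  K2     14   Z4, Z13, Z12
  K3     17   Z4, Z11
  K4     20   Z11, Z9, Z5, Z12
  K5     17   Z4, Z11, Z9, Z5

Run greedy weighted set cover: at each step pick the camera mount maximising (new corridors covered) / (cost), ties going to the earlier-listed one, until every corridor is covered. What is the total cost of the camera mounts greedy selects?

Pick 1: K1 adds 5 new (Z13, Z14, Z5, Z12, Z10) at cost 13 (ratio 5/13).
Pick 2: K5 adds 3 new (Z4, Z11, Z9) at cost 17 (ratio 3/17).
Greedy total cost: 13 + 17 = 30.

30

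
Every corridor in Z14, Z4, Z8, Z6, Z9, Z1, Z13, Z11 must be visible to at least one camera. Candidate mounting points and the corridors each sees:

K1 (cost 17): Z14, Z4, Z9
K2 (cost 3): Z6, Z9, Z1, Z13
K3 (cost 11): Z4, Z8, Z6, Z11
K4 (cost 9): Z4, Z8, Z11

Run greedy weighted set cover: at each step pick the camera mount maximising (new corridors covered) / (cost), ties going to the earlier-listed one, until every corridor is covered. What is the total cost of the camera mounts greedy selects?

29

Pick 1: K2 adds 4 new (Z6, Z9, Z1, Z13) at cost 3 (ratio 4/3).
Pick 2: K4 adds 3 new (Z4, Z8, Z11) at cost 9 (ratio 3/9).
Pick 3: K1 adds 1 new (Z14) at cost 17 (ratio 1/17).
Greedy total cost: 3 + 9 + 17 = 29.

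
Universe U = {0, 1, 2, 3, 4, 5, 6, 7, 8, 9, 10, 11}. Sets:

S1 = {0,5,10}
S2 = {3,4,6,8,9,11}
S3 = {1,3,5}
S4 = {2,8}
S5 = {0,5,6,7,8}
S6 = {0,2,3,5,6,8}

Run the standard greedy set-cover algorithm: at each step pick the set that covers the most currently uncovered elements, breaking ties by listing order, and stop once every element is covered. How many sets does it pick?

5

Pick 1: S2 covers 6 new elements (3, 4, 6, 8, 9, 11).
Pick 2: S1 covers 3 new elements (0, 5, 10).
Pick 3: S3 covers 1 new elements (1).
Pick 4: S4 covers 1 new elements (2).
Pick 5: S5 covers 1 new elements (7).
Greedy uses 5 sets.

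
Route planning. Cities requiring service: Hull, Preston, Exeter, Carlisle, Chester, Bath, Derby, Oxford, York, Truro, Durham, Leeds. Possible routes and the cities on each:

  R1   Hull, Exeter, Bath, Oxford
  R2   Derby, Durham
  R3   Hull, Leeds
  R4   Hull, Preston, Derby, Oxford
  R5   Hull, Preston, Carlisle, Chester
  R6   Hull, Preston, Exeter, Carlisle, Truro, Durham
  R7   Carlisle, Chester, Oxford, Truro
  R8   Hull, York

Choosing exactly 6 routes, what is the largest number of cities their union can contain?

Choosing R1, R2, R3, R4, R7, R8 covers {Hull, Preston, Exeter, Carlisle, Chester, Bath, Derby, Oxford, York, Truro, Durham, Leeds} — 12 cities.
That is all 12 cities.

12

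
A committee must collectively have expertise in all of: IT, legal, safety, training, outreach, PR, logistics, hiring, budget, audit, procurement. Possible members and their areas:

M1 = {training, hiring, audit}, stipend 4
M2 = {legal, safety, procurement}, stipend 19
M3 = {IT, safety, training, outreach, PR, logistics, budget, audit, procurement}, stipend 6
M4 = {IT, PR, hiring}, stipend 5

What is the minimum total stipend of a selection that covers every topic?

M1, M2, M3 cover every topic at stipend 4 + 19 + 6 = 29.
Any cover uses at least 3 members; among all covering selections none totals below 29.

29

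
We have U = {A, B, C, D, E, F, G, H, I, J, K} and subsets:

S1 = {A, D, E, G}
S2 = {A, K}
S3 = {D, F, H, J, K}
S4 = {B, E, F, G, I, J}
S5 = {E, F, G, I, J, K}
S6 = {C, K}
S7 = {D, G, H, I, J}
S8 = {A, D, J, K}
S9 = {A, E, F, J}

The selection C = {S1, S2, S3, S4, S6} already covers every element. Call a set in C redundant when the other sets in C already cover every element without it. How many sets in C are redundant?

Drop S1: the rest still cover every element — redundant.
Drop S2: the rest still cover every element — redundant.
Drop S3: H uncovered — not redundant.
Drop S4: B, I uncovered — not redundant.
Drop S6: C uncovered — not redundant.
2 redundant: S1, S2.

2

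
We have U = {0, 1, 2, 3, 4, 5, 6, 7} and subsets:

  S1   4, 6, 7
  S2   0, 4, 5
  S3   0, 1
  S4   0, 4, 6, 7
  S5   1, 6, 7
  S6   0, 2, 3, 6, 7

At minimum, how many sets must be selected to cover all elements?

S2, S3, S6 together cover {0, 1, 2, 3, 4, 5, 6, 7} — every element.
No 2 of the 6 sets cover everything (all 15 pairs fall short), so 3 is minimum.

3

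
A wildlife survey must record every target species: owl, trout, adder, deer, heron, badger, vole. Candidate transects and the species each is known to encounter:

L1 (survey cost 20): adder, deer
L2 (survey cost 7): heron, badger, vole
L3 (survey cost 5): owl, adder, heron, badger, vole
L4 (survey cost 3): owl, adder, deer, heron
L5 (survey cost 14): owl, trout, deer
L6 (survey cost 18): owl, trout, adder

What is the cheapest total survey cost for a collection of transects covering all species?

19

L3, L5 cover every species at survey cost 5 + 14 = 19.
Any cover uses at least 2 transects; among all covering selections none totals below 19.
Greedy by coverage-per-survey cost would pick L4, L3, L5 for 22 — worse than the optimum 19.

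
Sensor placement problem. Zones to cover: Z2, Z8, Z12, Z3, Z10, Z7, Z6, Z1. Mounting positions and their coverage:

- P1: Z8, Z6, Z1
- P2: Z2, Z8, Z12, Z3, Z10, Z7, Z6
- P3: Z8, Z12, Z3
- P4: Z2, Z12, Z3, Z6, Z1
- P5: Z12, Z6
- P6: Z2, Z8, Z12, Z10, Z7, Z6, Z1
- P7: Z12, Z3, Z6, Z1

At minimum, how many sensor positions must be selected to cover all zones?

2

P1, P2 together cover {Z2, Z8, Z12, Z3, Z10, Z7, Z6, Z1} — every zone.
No single sensor position contains all 8 zones, so 2 is optimal.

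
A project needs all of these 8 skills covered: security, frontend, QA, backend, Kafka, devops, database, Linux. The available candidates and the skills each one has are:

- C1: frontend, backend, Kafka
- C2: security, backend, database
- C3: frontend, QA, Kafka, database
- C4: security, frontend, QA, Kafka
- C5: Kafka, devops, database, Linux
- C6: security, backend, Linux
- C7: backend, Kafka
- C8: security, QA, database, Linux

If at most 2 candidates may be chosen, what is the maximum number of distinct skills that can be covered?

7

Choosing C1, C8 covers {security, frontend, QA, backend, Kafka, database, Linux} — 7 skills.
No choice of 2 candidates does better; here devops is left uncovered.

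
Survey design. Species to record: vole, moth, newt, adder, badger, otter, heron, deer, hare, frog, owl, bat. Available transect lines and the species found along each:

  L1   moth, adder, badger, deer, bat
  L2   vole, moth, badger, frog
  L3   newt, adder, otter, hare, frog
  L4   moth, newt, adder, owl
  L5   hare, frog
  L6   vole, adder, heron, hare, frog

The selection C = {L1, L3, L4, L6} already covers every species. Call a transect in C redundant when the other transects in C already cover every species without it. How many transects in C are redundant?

0

Drop L1: badger, deer, bat uncovered — not redundant.
Drop L3: otter uncovered — not redundant.
Drop L4: owl uncovered — not redundant.
Drop L6: vole, heron uncovered — not redundant.
None of the transects in C is redundant.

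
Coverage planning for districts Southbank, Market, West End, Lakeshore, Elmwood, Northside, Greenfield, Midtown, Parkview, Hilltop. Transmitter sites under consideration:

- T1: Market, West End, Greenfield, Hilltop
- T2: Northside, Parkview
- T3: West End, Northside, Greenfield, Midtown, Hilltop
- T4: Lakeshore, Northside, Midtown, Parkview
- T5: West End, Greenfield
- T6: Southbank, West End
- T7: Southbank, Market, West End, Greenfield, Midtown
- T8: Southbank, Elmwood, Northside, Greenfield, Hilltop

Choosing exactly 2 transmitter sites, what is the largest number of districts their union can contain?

8

Choosing T1, T4 covers {Market, West End, Lakeshore, Northside, Greenfield, Midtown, Parkview, Hilltop} — 8 districts.
No choice of 2 transmitter sites does better; here Southbank, Elmwood are left uncovered.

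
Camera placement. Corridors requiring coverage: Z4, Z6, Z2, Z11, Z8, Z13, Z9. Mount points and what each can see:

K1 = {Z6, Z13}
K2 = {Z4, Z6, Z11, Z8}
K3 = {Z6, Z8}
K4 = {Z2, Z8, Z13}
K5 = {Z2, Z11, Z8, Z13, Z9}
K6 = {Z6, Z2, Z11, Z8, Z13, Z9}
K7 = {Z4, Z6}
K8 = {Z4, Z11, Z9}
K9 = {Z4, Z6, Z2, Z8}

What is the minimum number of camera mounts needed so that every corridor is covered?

K2, K5 together cover {Z4, Z6, Z2, Z11, Z8, Z13, Z9} — every corridor.
No single camera mount contains all 7 corridors, so 2 is optimal.

2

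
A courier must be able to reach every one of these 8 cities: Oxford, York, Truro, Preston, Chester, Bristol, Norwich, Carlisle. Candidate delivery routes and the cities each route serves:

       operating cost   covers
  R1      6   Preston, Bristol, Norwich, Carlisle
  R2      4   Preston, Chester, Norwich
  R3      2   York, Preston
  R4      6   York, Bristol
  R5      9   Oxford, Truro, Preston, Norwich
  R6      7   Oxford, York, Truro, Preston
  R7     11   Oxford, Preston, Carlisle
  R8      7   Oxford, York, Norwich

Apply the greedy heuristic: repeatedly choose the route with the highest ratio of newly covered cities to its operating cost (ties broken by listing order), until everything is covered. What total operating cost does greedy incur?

19

Pick 1: R3 adds 2 new (York, Preston) at operating cost 2 (ratio 2/2).
Pick 2: R1 adds 3 new (Bristol, Norwich, Carlisle) at operating cost 6 (ratio 3/6).
Pick 3: R6 adds 2 new (Oxford, Truro) at operating cost 7 (ratio 2/7).
Pick 4: R2 adds 1 new (Chester) at operating cost 4 (ratio 1/4).
Greedy total operating cost: 2 + 6 + 7 + 4 = 19. (The true optimum is 17, so greedy overshoots here.)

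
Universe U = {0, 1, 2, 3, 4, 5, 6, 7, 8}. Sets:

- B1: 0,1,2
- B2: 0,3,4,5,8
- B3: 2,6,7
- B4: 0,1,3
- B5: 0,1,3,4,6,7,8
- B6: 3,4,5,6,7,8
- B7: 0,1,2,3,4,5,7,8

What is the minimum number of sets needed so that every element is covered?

2

B1, B6 together cover {0, 1, 2, 3, 4, 5, 6, 7, 8} — every element.
No single set contains all 9 elements, so 2 is optimal.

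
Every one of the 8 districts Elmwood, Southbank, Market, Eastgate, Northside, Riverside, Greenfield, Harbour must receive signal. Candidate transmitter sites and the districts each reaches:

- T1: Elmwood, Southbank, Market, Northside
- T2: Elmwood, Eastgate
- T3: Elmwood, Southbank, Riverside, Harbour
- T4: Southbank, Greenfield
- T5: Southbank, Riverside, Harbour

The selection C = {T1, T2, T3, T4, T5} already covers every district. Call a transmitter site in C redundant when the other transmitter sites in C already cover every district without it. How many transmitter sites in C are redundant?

Drop T1: Market, Northside uncovered — not redundant.
Drop T2: Eastgate uncovered — not redundant.
Drop T3: the rest still cover every district — redundant.
Drop T4: Greenfield uncovered — not redundant.
Drop T5: the rest still cover every district — redundant.
2 redundant: T3, T5.

2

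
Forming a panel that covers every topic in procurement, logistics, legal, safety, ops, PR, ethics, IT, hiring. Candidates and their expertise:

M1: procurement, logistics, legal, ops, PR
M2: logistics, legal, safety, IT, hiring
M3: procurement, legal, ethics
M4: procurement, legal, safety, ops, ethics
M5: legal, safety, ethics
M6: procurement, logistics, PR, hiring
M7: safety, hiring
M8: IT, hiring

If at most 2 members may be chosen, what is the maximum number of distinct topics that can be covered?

Choosing M1, M2 covers {procurement, logistics, legal, safety, ops, PR, IT, hiring} — 8 topics.
No choice of 2 members does better; here ethics is left uncovered.

8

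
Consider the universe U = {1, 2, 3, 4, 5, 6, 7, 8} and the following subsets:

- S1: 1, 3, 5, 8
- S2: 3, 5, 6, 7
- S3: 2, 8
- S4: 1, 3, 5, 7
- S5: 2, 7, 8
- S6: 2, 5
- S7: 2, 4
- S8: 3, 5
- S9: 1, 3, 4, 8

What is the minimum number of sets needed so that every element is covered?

S1, S2, S7 together cover {1, 2, 3, 4, 5, 6, 7, 8} — every element.
No 2 of the 9 sets cover everything (all 36 pairs fall short), so 3 is minimum.

3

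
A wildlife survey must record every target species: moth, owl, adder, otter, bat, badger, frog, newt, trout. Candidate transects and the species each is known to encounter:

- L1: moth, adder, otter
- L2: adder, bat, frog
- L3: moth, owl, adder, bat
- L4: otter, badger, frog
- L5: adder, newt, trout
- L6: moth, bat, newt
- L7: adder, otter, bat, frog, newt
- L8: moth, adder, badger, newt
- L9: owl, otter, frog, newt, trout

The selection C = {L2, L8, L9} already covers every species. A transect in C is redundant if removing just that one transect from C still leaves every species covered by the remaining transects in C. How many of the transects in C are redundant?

Drop L2: bat uncovered — not redundant.
Drop L8: moth, badger uncovered — not redundant.
Drop L9: owl, otter, trout uncovered — not redundant.
None of the transects in C is redundant.

0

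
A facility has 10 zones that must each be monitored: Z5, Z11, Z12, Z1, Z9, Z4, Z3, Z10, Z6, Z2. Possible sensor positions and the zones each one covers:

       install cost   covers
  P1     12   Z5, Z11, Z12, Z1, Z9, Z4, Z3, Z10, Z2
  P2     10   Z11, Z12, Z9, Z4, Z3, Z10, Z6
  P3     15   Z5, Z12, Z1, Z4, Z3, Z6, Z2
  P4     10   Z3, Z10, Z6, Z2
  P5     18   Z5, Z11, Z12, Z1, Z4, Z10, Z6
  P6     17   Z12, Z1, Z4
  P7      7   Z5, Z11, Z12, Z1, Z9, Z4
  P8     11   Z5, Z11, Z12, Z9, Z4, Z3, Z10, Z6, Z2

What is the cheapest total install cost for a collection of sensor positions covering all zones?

P4, P7 cover every zone at install cost 10 + 7 = 17.
Any cover uses at least 2 sensor positions; among all covering selections none totals below 17.

17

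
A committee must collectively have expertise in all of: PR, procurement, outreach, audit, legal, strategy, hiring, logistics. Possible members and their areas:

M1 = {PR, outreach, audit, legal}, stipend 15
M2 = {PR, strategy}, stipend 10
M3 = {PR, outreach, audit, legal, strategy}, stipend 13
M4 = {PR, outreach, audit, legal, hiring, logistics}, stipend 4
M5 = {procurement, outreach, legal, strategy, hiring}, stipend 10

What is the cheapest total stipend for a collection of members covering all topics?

M4, M5 cover every topic at stipend 4 + 10 = 14.
Any cover uses at least 2 members; among all covering selections none totals below 14.

14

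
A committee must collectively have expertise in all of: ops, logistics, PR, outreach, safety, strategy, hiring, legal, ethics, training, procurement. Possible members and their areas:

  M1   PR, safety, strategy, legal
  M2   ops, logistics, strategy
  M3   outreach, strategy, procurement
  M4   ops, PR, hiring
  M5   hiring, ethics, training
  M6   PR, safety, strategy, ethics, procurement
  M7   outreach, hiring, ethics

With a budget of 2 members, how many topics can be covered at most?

Choosing M1, M5 covers {PR, safety, strategy, hiring, legal, ethics, training} — 7 topics.
No choice of 2 members does better; here ops, logistics, outreach, procurement are left uncovered.

7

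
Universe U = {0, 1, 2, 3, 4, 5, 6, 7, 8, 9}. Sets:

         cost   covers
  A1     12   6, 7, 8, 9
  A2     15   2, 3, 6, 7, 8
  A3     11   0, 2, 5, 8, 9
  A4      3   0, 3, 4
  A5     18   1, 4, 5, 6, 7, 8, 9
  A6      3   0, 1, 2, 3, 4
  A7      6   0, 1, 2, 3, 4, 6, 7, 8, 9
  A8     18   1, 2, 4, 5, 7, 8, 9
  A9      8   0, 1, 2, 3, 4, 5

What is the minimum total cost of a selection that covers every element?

14

A7, A9 cover every element at cost 6 + 8 = 14.
Any cover uses at least 2 sets; among all covering selections none totals below 14.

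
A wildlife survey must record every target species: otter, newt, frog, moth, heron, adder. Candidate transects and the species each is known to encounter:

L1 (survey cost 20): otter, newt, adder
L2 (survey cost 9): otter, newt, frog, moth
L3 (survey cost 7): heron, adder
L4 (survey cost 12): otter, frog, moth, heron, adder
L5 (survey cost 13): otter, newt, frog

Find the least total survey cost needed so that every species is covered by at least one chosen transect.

L2, L3 cover every species at survey cost 9 + 7 = 16.
Any cover uses at least 2 transects; among all covering selections none totals below 16.

16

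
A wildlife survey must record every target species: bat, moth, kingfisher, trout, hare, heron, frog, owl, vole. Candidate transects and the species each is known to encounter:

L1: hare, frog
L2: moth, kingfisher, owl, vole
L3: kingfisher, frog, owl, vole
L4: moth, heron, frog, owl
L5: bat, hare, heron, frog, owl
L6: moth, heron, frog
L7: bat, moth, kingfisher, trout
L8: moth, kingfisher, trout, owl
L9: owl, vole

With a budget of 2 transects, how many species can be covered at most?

Choosing L2, L5 covers {bat, moth, kingfisher, hare, heron, frog, owl, vole} — 8 species.
No choice of 2 transects does better; here trout is left uncovered.

8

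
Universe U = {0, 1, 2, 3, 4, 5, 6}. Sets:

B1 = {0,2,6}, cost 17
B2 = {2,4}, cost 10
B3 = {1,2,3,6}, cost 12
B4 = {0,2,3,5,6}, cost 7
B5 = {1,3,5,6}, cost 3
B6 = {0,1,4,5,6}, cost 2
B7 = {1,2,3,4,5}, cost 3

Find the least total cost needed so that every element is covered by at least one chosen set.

5

B6, B7 cover every element at cost 2 + 3 = 5.
Any cover uses at least 2 sets; among all covering selections none totals below 5.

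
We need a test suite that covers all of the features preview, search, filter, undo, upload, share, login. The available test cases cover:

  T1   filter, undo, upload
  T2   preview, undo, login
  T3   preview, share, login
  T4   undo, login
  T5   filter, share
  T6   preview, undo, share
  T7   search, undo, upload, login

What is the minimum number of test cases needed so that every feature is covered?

T1, T3, T7 together cover {preview, search, filter, undo, upload, share, login} — every feature.
No 2 of the 7 test cases cover everything (all 21 pairs fall short), so 3 is minimum.

3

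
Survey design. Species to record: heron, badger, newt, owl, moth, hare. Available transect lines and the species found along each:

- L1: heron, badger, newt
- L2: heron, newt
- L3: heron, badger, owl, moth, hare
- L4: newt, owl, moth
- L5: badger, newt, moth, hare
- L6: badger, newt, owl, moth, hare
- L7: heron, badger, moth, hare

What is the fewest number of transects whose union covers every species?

L1, L3 together cover {heron, badger, newt, owl, moth, hare} — every species.
No single transect contains all 6 species, so 2 is optimal.

2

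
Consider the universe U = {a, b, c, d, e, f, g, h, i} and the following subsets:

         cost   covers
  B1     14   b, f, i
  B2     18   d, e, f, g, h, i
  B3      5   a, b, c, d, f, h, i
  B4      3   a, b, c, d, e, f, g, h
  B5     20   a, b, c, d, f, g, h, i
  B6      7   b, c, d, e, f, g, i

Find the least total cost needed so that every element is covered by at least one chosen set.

B3, B4 cover every element at cost 5 + 3 = 8.
Any cover uses at least 2 sets; among all covering selections none totals below 8.

8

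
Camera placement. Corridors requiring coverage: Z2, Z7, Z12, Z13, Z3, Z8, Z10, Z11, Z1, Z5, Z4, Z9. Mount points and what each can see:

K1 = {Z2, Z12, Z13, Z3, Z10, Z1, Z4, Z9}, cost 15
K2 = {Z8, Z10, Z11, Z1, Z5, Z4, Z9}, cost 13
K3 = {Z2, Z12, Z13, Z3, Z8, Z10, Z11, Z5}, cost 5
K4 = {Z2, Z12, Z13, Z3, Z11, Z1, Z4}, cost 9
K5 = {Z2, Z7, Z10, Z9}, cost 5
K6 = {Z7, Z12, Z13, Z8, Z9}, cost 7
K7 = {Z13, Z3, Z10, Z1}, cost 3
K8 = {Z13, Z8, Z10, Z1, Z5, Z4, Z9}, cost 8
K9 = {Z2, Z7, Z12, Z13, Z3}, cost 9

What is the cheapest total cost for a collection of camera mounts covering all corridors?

K3, K5, K8 cover every corridor at cost 5 + 5 + 8 = 18.
Any cover uses at least 2 camera mounts; among all covering selections none totals below 18.

18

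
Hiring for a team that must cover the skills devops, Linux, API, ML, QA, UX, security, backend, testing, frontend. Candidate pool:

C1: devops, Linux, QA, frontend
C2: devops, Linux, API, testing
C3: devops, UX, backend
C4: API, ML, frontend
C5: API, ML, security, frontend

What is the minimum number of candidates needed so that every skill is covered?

4

C1, C2, C3, C5 together cover {devops, Linux, API, ML, QA, UX, security, backend, testing, frontend} — every skill.
No 3 of the 5 candidates cover everything (all 10 triples fall short), so 4 is minimum.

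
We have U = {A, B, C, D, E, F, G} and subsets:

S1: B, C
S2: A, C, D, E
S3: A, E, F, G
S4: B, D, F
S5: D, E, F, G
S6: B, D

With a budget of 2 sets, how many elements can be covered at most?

Choosing S1, S3 covers {A, B, C, E, F, G} — 6 elements.
No choice of 2 sets does better; here D is left uncovered.

6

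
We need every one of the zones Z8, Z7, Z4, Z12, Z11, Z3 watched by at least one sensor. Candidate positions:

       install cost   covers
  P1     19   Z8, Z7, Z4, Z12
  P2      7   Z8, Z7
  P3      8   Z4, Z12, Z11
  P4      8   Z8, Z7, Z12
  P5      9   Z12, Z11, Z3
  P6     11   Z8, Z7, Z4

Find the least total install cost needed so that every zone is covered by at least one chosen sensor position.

P5, P6 cover every zone at install cost 9 + 11 = 20.
Any cover uses at least 2 sensor positions; among all covering selections none totals below 20.
Greedy by coverage-per-install cost would pick P3, P2, P5 for 24 — worse than the optimum 20.

20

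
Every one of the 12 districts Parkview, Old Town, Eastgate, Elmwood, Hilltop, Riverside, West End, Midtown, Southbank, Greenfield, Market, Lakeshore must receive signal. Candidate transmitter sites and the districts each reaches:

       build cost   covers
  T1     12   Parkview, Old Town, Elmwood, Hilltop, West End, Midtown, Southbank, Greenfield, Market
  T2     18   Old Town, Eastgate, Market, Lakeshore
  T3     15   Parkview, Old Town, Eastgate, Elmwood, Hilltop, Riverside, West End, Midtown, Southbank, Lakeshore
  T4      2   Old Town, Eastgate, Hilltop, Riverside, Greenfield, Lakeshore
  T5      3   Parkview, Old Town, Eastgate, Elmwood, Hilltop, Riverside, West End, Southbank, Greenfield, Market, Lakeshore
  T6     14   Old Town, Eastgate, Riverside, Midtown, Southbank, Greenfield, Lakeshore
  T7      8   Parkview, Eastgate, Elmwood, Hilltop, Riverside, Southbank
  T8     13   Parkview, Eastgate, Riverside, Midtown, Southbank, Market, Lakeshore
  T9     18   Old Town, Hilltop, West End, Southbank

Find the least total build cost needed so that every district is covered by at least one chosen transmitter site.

T1, T4 cover every district at build cost 12 + 2 = 14.
Any cover uses at least 2 transmitter sites; among all covering selections none totals below 14.
Greedy by coverage-per-build cost would pick T5, T1 for 15 — worse than the optimum 14.

14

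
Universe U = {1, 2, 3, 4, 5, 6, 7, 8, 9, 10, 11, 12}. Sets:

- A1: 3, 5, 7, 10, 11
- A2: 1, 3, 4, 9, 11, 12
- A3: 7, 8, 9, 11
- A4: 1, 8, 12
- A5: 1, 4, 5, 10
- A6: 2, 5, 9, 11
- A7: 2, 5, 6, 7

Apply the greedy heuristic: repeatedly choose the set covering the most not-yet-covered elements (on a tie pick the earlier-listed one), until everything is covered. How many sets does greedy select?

4

Pick 1: A2 covers 6 new elements (1, 3, 4, 9, 11, 12).
Pick 2: A7 covers 4 new elements (2, 5, 6, 7).
Pick 3: A1 covers 1 new elements (10).
Pick 4: A3 covers 1 new elements (8).
Greedy uses 4 sets.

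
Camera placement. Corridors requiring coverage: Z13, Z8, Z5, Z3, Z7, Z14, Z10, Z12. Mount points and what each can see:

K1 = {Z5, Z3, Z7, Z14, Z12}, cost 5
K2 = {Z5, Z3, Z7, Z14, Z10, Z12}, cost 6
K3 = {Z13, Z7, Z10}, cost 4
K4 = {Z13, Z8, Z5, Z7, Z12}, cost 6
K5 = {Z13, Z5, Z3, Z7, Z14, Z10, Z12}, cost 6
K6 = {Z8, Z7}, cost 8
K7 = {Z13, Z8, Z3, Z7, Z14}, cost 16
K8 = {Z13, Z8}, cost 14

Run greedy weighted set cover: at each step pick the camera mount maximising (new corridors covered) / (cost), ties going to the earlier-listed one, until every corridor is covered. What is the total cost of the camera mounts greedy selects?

Pick 1: K5 adds 7 new (Z13, Z5, Z3, Z7, Z14, Z10, Z12) at cost 6 (ratio 7/6).
Pick 2: K4 adds 1 new (Z8) at cost 6 (ratio 1/6).
Greedy total cost: 6 + 6 = 12.

12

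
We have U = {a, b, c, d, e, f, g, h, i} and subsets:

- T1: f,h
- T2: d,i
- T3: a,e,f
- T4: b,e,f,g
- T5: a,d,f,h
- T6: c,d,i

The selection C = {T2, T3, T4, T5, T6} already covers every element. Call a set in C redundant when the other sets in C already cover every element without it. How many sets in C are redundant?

2

Drop T2: the rest still cover every element — redundant.
Drop T3: the rest still cover every element — redundant.
Drop T4: b, g uncovered — not redundant.
Drop T5: h uncovered — not redundant.
Drop T6: c uncovered — not redundant.
2 redundant: T2, T3.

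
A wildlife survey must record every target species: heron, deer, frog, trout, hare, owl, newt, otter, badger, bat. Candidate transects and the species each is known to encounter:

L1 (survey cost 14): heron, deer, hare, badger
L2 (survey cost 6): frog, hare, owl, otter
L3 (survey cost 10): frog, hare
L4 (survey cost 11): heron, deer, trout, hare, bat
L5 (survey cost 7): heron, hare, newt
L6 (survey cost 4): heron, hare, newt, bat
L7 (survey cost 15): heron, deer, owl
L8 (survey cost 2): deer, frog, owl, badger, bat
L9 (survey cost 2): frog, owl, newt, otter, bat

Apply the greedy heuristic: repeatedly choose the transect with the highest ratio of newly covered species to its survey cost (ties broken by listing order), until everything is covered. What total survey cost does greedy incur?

Pick 1: L8 adds 5 new (deer, frog, owl, badger, bat) at survey cost 2 (ratio 5/2).
Pick 2: L9 adds 2 new (newt, otter) at survey cost 2 (ratio 2/2).
Pick 3: L6 adds 2 new (heron, hare) at survey cost 4 (ratio 2/4).
Pick 4: L4 adds 1 new (trout) at survey cost 11 (ratio 1/11).
Greedy total survey cost: 2 + 2 + 4 + 11 = 19. (The true optimum is 15, so greedy overshoots here.)

19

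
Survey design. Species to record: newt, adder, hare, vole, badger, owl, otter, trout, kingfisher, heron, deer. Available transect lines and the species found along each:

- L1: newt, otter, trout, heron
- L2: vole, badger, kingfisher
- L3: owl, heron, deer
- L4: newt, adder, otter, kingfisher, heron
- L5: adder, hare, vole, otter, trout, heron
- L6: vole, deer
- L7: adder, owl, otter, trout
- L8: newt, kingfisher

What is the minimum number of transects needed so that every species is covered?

L1, L2, L3, L5 together cover {newt, adder, hare, vole, badger, owl, otter, trout, kingfisher, heron, deer} — every species.
No 3 of the 8 transects cover everything (all 56 triples fall short), so 4 is minimum.

4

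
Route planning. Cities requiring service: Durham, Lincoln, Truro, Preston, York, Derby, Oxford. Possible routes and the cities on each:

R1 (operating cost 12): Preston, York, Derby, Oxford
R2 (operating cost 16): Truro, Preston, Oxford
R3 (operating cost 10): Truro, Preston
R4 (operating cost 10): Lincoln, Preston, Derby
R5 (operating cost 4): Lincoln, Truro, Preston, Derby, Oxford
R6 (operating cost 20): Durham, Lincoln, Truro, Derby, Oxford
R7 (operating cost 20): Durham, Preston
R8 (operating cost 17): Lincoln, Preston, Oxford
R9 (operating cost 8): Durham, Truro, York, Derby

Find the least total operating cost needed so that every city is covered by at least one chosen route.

R5, R9 cover every city at operating cost 4 + 8 = 12.
Any cover uses at least 2 routes; among all covering selections none totals below 12.

12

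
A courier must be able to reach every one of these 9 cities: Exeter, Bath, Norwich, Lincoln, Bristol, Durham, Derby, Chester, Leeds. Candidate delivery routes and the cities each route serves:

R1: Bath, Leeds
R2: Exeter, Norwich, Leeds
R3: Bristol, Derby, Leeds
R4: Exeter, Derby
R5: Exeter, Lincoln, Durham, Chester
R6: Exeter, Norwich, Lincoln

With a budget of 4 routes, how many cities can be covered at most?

Choosing R1, R2, R3, R5 covers {Exeter, Bath, Norwich, Lincoln, Bristol, Durham, Derby, Chester, Leeds} — 9 cities.
That is all 9 cities.

9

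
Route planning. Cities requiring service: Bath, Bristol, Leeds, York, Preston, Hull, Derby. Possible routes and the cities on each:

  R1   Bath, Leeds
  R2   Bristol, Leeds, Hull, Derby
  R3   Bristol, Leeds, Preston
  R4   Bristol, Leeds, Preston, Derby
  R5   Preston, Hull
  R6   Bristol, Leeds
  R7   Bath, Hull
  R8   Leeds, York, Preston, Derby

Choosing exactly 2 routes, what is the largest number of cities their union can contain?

Choosing R2, R8 covers {Bristol, Leeds, York, Preston, Hull, Derby} — 6 cities.
No choice of 2 routes does better; here Bath is left uncovered.

6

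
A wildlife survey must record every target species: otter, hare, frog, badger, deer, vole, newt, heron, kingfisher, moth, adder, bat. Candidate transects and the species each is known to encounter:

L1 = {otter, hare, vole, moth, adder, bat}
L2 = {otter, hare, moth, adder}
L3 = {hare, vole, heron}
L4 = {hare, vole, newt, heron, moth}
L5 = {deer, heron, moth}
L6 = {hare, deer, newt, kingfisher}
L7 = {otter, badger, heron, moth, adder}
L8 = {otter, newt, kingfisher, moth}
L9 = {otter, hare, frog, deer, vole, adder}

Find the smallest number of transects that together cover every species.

L1, L6, L7, L9 together cover {otter, hare, frog, badger, deer, vole, newt, heron, kingfisher, moth, adder, bat} — every species.
No 3 of the 9 transects cover everything (all 84 triples fall short), so 4 is minimum.

4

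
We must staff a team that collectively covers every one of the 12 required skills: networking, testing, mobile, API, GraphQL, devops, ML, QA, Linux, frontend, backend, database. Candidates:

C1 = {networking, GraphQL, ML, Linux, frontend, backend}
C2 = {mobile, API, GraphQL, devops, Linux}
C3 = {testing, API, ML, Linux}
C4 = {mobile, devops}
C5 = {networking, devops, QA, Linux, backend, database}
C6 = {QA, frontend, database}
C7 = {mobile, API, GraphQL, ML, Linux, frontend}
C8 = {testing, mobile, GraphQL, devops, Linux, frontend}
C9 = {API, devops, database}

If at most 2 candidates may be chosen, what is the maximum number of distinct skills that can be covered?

11

Choosing C5, C7 covers {networking, mobile, API, GraphQL, devops, ML, QA, Linux, frontend, backend, database} — 11 skills.
No choice of 2 candidates does better; here testing is left uncovered.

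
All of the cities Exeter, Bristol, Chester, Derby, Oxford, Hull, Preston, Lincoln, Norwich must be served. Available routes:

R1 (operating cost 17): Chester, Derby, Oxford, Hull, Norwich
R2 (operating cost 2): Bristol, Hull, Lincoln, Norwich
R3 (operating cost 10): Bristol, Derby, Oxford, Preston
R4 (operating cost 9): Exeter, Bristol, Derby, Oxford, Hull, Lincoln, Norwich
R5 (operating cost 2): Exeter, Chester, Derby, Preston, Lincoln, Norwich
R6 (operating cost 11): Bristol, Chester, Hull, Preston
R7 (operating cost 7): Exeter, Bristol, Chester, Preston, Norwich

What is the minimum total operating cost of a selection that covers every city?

R4, R5 cover every city at operating cost 9 + 2 = 11.
Any cover uses at least 2 routes; among all covering selections none totals below 11.
Greedy by coverage-per-operating cost would pick R5, R2, R4 for 13 — worse than the optimum 11.

11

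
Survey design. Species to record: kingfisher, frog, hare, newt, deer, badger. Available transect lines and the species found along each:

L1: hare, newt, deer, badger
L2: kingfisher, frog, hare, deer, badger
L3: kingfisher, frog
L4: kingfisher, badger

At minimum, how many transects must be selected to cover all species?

2

L1, L2 together cover {kingfisher, frog, hare, newt, deer, badger} — every species.
No single transect contains all 6 species, so 2 is optimal.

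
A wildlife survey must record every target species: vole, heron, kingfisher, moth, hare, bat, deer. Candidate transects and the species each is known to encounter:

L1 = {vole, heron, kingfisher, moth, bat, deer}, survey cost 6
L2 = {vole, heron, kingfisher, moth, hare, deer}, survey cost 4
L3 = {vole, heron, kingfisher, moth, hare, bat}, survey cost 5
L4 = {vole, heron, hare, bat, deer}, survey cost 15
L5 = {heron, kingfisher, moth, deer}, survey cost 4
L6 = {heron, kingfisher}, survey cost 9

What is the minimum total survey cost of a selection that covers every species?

9

L2, L3 cover every species at survey cost 4 + 5 = 9.
Any cover uses at least 2 transects; among all covering selections none totals below 9.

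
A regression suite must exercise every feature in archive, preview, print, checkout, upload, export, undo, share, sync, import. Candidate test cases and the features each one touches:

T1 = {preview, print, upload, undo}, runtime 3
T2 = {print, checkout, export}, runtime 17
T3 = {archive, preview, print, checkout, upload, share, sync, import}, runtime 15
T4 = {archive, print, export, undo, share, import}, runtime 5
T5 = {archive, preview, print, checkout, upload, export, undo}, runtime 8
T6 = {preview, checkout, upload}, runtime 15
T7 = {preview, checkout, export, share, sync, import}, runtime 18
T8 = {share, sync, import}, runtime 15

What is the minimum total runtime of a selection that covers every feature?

T3, T4 cover every feature at runtime 15 + 5 = 20.
Any cover uses at least 2 test cases; among all covering selections none totals below 20.

20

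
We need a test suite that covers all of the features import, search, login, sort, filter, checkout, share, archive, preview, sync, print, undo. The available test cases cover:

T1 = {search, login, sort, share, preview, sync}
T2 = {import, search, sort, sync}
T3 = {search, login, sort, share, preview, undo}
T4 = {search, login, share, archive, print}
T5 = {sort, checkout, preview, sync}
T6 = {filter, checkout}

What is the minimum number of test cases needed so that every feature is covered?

4

T2, T3, T4, T6 together cover {import, search, login, sort, filter, checkout, share, archive, preview, sync, print, undo} — every feature.
No 3 of the 6 test cases cover everything (all 20 triples fall short), so 4 is minimum.
Greedy (largest uncovered first) would take T1, T4, T6, T2, T3 — 5 test cases — but 4 suffice.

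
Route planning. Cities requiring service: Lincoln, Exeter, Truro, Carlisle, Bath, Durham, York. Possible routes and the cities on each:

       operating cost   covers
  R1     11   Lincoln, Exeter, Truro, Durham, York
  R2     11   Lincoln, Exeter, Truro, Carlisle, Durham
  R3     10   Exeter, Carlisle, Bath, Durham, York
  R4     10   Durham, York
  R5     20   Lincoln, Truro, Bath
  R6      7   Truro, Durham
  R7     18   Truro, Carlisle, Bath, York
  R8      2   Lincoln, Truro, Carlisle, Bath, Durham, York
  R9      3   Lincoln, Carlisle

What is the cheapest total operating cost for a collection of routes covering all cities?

12

R3, R8 cover every city at operating cost 10 + 2 = 12.
Any cover uses at least 2 routes; among all covering selections none totals below 12.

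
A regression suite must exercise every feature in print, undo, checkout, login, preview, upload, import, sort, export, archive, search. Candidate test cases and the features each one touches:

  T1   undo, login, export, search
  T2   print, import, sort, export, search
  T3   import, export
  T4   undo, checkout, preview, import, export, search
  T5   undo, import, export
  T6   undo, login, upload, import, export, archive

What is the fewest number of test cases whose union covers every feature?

T2, T4, T6 together cover {print, undo, checkout, login, preview, upload, import, sort, export, archive, search} — every feature.
No 2 of the 6 test cases cover everything (all 15 pairs fall short), so 3 is minimum.

3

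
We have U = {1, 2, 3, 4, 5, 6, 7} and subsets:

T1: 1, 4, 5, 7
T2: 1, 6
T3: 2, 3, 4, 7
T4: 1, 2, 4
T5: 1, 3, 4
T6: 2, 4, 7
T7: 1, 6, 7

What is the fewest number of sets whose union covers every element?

3

T1, T2, T3 together cover {1, 2, 3, 4, 5, 6, 7} — every element.
No 2 of the 7 sets cover everything (all 21 pairs fall short), so 3 is minimum.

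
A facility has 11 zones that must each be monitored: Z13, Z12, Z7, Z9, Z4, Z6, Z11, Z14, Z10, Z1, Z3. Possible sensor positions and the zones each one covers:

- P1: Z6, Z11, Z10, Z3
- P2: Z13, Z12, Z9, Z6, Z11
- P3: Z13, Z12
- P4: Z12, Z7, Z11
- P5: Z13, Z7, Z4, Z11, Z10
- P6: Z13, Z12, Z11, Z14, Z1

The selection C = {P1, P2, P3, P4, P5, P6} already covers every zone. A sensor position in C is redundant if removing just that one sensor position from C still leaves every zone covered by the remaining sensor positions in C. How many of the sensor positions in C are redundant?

2

Drop P1: Z3 uncovered — not redundant.
Drop P2: Z9 uncovered — not redundant.
Drop P3: the rest still cover every zone — redundant.
Drop P4: the rest still cover every zone — redundant.
Drop P5: Z4 uncovered — not redundant.
Drop P6: Z14, Z1 uncovered — not redundant.
2 redundant: P3, P4.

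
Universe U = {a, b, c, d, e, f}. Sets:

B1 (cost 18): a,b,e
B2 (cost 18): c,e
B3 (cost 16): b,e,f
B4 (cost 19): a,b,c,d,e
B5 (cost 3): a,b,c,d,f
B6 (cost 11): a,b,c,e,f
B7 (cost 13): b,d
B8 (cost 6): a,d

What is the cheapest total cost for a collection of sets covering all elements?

14

B5, B6 cover every element at cost 3 + 11 = 14.
Any cover uses at least 2 sets; among all covering selections none totals below 14.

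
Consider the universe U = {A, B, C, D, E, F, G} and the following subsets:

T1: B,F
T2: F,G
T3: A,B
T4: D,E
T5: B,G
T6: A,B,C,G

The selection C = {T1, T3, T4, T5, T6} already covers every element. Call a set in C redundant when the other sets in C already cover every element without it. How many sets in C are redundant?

2

Drop T1: F uncovered — not redundant.
Drop T3: the rest still cover every element — redundant.
Drop T4: D, E uncovered — not redundant.
Drop T5: the rest still cover every element — redundant.
Drop T6: C uncovered — not redundant.
2 redundant: T3, T5.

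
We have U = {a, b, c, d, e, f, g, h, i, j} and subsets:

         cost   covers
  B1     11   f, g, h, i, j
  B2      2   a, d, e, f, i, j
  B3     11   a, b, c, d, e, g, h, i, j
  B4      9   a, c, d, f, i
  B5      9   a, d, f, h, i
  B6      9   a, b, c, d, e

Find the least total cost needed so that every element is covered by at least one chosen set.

13

B2, B3 cover every element at cost 2 + 11 = 13.
Any cover uses at least 2 sets; among all covering selections none totals below 13.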